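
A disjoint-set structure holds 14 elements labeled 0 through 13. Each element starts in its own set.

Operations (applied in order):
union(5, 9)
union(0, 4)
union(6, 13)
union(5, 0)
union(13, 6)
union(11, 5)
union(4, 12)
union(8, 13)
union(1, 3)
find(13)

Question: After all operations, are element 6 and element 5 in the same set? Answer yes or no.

Answer: no

Derivation:
Step 1: union(5, 9) -> merged; set of 5 now {5, 9}
Step 2: union(0, 4) -> merged; set of 0 now {0, 4}
Step 3: union(6, 13) -> merged; set of 6 now {6, 13}
Step 4: union(5, 0) -> merged; set of 5 now {0, 4, 5, 9}
Step 5: union(13, 6) -> already same set; set of 13 now {6, 13}
Step 6: union(11, 5) -> merged; set of 11 now {0, 4, 5, 9, 11}
Step 7: union(4, 12) -> merged; set of 4 now {0, 4, 5, 9, 11, 12}
Step 8: union(8, 13) -> merged; set of 8 now {6, 8, 13}
Step 9: union(1, 3) -> merged; set of 1 now {1, 3}
Step 10: find(13) -> no change; set of 13 is {6, 8, 13}
Set of 6: {6, 8, 13}; 5 is not a member.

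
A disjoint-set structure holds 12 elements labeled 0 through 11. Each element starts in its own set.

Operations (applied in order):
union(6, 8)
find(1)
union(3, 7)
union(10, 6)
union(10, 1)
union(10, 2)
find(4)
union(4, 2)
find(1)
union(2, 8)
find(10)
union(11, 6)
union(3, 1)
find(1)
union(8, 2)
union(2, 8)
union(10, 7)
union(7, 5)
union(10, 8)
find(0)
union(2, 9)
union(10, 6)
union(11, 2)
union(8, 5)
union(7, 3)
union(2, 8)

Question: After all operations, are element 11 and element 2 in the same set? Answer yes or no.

Answer: yes

Derivation:
Step 1: union(6, 8) -> merged; set of 6 now {6, 8}
Step 2: find(1) -> no change; set of 1 is {1}
Step 3: union(3, 7) -> merged; set of 3 now {3, 7}
Step 4: union(10, 6) -> merged; set of 10 now {6, 8, 10}
Step 5: union(10, 1) -> merged; set of 10 now {1, 6, 8, 10}
Step 6: union(10, 2) -> merged; set of 10 now {1, 2, 6, 8, 10}
Step 7: find(4) -> no change; set of 4 is {4}
Step 8: union(4, 2) -> merged; set of 4 now {1, 2, 4, 6, 8, 10}
Step 9: find(1) -> no change; set of 1 is {1, 2, 4, 6, 8, 10}
Step 10: union(2, 8) -> already same set; set of 2 now {1, 2, 4, 6, 8, 10}
Step 11: find(10) -> no change; set of 10 is {1, 2, 4, 6, 8, 10}
Step 12: union(11, 6) -> merged; set of 11 now {1, 2, 4, 6, 8, 10, 11}
Step 13: union(3, 1) -> merged; set of 3 now {1, 2, 3, 4, 6, 7, 8, 10, 11}
Step 14: find(1) -> no change; set of 1 is {1, 2, 3, 4, 6, 7, 8, 10, 11}
Step 15: union(8, 2) -> already same set; set of 8 now {1, 2, 3, 4, 6, 7, 8, 10, 11}
Step 16: union(2, 8) -> already same set; set of 2 now {1, 2, 3, 4, 6, 7, 8, 10, 11}
Step 17: union(10, 7) -> already same set; set of 10 now {1, 2, 3, 4, 6, 7, 8, 10, 11}
Step 18: union(7, 5) -> merged; set of 7 now {1, 2, 3, 4, 5, 6, 7, 8, 10, 11}
Step 19: union(10, 8) -> already same set; set of 10 now {1, 2, 3, 4, 5, 6, 7, 8, 10, 11}
Step 20: find(0) -> no change; set of 0 is {0}
Step 21: union(2, 9) -> merged; set of 2 now {1, 2, 3, 4, 5, 6, 7, 8, 9, 10, 11}
Step 22: union(10, 6) -> already same set; set of 10 now {1, 2, 3, 4, 5, 6, 7, 8, 9, 10, 11}
Step 23: union(11, 2) -> already same set; set of 11 now {1, 2, 3, 4, 5, 6, 7, 8, 9, 10, 11}
Step 24: union(8, 5) -> already same set; set of 8 now {1, 2, 3, 4, 5, 6, 7, 8, 9, 10, 11}
Step 25: union(7, 3) -> already same set; set of 7 now {1, 2, 3, 4, 5, 6, 7, 8, 9, 10, 11}
Step 26: union(2, 8) -> already same set; set of 2 now {1, 2, 3, 4, 5, 6, 7, 8, 9, 10, 11}
Set of 11: {1, 2, 3, 4, 5, 6, 7, 8, 9, 10, 11}; 2 is a member.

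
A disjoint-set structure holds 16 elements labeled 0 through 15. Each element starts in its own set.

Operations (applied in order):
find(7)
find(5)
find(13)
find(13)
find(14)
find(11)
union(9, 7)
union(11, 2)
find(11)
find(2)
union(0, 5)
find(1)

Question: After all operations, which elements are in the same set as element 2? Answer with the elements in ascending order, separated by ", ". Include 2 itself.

Step 1: find(7) -> no change; set of 7 is {7}
Step 2: find(5) -> no change; set of 5 is {5}
Step 3: find(13) -> no change; set of 13 is {13}
Step 4: find(13) -> no change; set of 13 is {13}
Step 5: find(14) -> no change; set of 14 is {14}
Step 6: find(11) -> no change; set of 11 is {11}
Step 7: union(9, 7) -> merged; set of 9 now {7, 9}
Step 8: union(11, 2) -> merged; set of 11 now {2, 11}
Step 9: find(11) -> no change; set of 11 is {2, 11}
Step 10: find(2) -> no change; set of 2 is {2, 11}
Step 11: union(0, 5) -> merged; set of 0 now {0, 5}
Step 12: find(1) -> no change; set of 1 is {1}
Component of 2: {2, 11}

Answer: 2, 11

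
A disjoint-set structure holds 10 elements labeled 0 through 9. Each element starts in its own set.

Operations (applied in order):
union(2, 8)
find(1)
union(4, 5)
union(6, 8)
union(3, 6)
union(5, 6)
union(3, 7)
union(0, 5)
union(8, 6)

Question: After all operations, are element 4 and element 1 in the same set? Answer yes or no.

Step 1: union(2, 8) -> merged; set of 2 now {2, 8}
Step 2: find(1) -> no change; set of 1 is {1}
Step 3: union(4, 5) -> merged; set of 4 now {4, 5}
Step 4: union(6, 8) -> merged; set of 6 now {2, 6, 8}
Step 5: union(3, 6) -> merged; set of 3 now {2, 3, 6, 8}
Step 6: union(5, 6) -> merged; set of 5 now {2, 3, 4, 5, 6, 8}
Step 7: union(3, 7) -> merged; set of 3 now {2, 3, 4, 5, 6, 7, 8}
Step 8: union(0, 5) -> merged; set of 0 now {0, 2, 3, 4, 5, 6, 7, 8}
Step 9: union(8, 6) -> already same set; set of 8 now {0, 2, 3, 4, 5, 6, 7, 8}
Set of 4: {0, 2, 3, 4, 5, 6, 7, 8}; 1 is not a member.

Answer: no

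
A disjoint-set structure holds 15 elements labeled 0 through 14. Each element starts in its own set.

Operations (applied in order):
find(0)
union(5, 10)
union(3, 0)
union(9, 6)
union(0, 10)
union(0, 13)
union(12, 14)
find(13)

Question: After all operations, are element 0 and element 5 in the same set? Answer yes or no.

Answer: yes

Derivation:
Step 1: find(0) -> no change; set of 0 is {0}
Step 2: union(5, 10) -> merged; set of 5 now {5, 10}
Step 3: union(3, 0) -> merged; set of 3 now {0, 3}
Step 4: union(9, 6) -> merged; set of 9 now {6, 9}
Step 5: union(0, 10) -> merged; set of 0 now {0, 3, 5, 10}
Step 6: union(0, 13) -> merged; set of 0 now {0, 3, 5, 10, 13}
Step 7: union(12, 14) -> merged; set of 12 now {12, 14}
Step 8: find(13) -> no change; set of 13 is {0, 3, 5, 10, 13}
Set of 0: {0, 3, 5, 10, 13}; 5 is a member.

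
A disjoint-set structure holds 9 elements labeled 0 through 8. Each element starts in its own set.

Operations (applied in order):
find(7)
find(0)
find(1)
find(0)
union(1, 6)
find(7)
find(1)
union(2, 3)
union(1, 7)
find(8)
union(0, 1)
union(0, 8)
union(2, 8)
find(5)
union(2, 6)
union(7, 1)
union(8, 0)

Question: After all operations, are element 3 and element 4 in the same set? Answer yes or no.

Answer: no

Derivation:
Step 1: find(7) -> no change; set of 7 is {7}
Step 2: find(0) -> no change; set of 0 is {0}
Step 3: find(1) -> no change; set of 1 is {1}
Step 4: find(0) -> no change; set of 0 is {0}
Step 5: union(1, 6) -> merged; set of 1 now {1, 6}
Step 6: find(7) -> no change; set of 7 is {7}
Step 7: find(1) -> no change; set of 1 is {1, 6}
Step 8: union(2, 3) -> merged; set of 2 now {2, 3}
Step 9: union(1, 7) -> merged; set of 1 now {1, 6, 7}
Step 10: find(8) -> no change; set of 8 is {8}
Step 11: union(0, 1) -> merged; set of 0 now {0, 1, 6, 7}
Step 12: union(0, 8) -> merged; set of 0 now {0, 1, 6, 7, 8}
Step 13: union(2, 8) -> merged; set of 2 now {0, 1, 2, 3, 6, 7, 8}
Step 14: find(5) -> no change; set of 5 is {5}
Step 15: union(2, 6) -> already same set; set of 2 now {0, 1, 2, 3, 6, 7, 8}
Step 16: union(7, 1) -> already same set; set of 7 now {0, 1, 2, 3, 6, 7, 8}
Step 17: union(8, 0) -> already same set; set of 8 now {0, 1, 2, 3, 6, 7, 8}
Set of 3: {0, 1, 2, 3, 6, 7, 8}; 4 is not a member.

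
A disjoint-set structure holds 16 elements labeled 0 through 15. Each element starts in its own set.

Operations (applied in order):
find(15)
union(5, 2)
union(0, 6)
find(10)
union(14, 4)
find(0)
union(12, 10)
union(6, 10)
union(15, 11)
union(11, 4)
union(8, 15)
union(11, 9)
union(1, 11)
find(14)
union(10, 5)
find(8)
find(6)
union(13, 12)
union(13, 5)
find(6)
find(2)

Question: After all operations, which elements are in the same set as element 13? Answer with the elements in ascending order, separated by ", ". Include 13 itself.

Step 1: find(15) -> no change; set of 15 is {15}
Step 2: union(5, 2) -> merged; set of 5 now {2, 5}
Step 3: union(0, 6) -> merged; set of 0 now {0, 6}
Step 4: find(10) -> no change; set of 10 is {10}
Step 5: union(14, 4) -> merged; set of 14 now {4, 14}
Step 6: find(0) -> no change; set of 0 is {0, 6}
Step 7: union(12, 10) -> merged; set of 12 now {10, 12}
Step 8: union(6, 10) -> merged; set of 6 now {0, 6, 10, 12}
Step 9: union(15, 11) -> merged; set of 15 now {11, 15}
Step 10: union(11, 4) -> merged; set of 11 now {4, 11, 14, 15}
Step 11: union(8, 15) -> merged; set of 8 now {4, 8, 11, 14, 15}
Step 12: union(11, 9) -> merged; set of 11 now {4, 8, 9, 11, 14, 15}
Step 13: union(1, 11) -> merged; set of 1 now {1, 4, 8, 9, 11, 14, 15}
Step 14: find(14) -> no change; set of 14 is {1, 4, 8, 9, 11, 14, 15}
Step 15: union(10, 5) -> merged; set of 10 now {0, 2, 5, 6, 10, 12}
Step 16: find(8) -> no change; set of 8 is {1, 4, 8, 9, 11, 14, 15}
Step 17: find(6) -> no change; set of 6 is {0, 2, 5, 6, 10, 12}
Step 18: union(13, 12) -> merged; set of 13 now {0, 2, 5, 6, 10, 12, 13}
Step 19: union(13, 5) -> already same set; set of 13 now {0, 2, 5, 6, 10, 12, 13}
Step 20: find(6) -> no change; set of 6 is {0, 2, 5, 6, 10, 12, 13}
Step 21: find(2) -> no change; set of 2 is {0, 2, 5, 6, 10, 12, 13}
Component of 13: {0, 2, 5, 6, 10, 12, 13}

Answer: 0, 2, 5, 6, 10, 12, 13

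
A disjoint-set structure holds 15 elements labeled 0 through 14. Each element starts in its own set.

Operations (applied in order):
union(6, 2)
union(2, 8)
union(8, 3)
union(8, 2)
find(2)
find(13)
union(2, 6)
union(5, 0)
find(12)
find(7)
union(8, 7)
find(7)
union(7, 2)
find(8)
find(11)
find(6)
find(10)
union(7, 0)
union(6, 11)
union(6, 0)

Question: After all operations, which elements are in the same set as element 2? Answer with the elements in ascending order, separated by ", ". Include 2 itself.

Step 1: union(6, 2) -> merged; set of 6 now {2, 6}
Step 2: union(2, 8) -> merged; set of 2 now {2, 6, 8}
Step 3: union(8, 3) -> merged; set of 8 now {2, 3, 6, 8}
Step 4: union(8, 2) -> already same set; set of 8 now {2, 3, 6, 8}
Step 5: find(2) -> no change; set of 2 is {2, 3, 6, 8}
Step 6: find(13) -> no change; set of 13 is {13}
Step 7: union(2, 6) -> already same set; set of 2 now {2, 3, 6, 8}
Step 8: union(5, 0) -> merged; set of 5 now {0, 5}
Step 9: find(12) -> no change; set of 12 is {12}
Step 10: find(7) -> no change; set of 7 is {7}
Step 11: union(8, 7) -> merged; set of 8 now {2, 3, 6, 7, 8}
Step 12: find(7) -> no change; set of 7 is {2, 3, 6, 7, 8}
Step 13: union(7, 2) -> already same set; set of 7 now {2, 3, 6, 7, 8}
Step 14: find(8) -> no change; set of 8 is {2, 3, 6, 7, 8}
Step 15: find(11) -> no change; set of 11 is {11}
Step 16: find(6) -> no change; set of 6 is {2, 3, 6, 7, 8}
Step 17: find(10) -> no change; set of 10 is {10}
Step 18: union(7, 0) -> merged; set of 7 now {0, 2, 3, 5, 6, 7, 8}
Step 19: union(6, 11) -> merged; set of 6 now {0, 2, 3, 5, 6, 7, 8, 11}
Step 20: union(6, 0) -> already same set; set of 6 now {0, 2, 3, 5, 6, 7, 8, 11}
Component of 2: {0, 2, 3, 5, 6, 7, 8, 11}

Answer: 0, 2, 3, 5, 6, 7, 8, 11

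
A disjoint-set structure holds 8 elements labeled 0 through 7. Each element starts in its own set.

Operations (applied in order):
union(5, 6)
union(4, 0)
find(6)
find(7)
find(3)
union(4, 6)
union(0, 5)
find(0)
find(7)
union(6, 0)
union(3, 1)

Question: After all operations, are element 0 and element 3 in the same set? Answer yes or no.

Step 1: union(5, 6) -> merged; set of 5 now {5, 6}
Step 2: union(4, 0) -> merged; set of 4 now {0, 4}
Step 3: find(6) -> no change; set of 6 is {5, 6}
Step 4: find(7) -> no change; set of 7 is {7}
Step 5: find(3) -> no change; set of 3 is {3}
Step 6: union(4, 6) -> merged; set of 4 now {0, 4, 5, 6}
Step 7: union(0, 5) -> already same set; set of 0 now {0, 4, 5, 6}
Step 8: find(0) -> no change; set of 0 is {0, 4, 5, 6}
Step 9: find(7) -> no change; set of 7 is {7}
Step 10: union(6, 0) -> already same set; set of 6 now {0, 4, 5, 6}
Step 11: union(3, 1) -> merged; set of 3 now {1, 3}
Set of 0: {0, 4, 5, 6}; 3 is not a member.

Answer: no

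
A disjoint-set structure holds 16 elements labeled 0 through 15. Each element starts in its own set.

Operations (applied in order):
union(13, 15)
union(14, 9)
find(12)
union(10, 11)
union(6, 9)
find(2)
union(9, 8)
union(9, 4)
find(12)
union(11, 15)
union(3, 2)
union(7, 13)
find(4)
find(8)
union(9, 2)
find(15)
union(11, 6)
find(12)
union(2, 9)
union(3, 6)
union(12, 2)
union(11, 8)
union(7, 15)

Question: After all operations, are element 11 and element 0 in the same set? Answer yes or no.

Step 1: union(13, 15) -> merged; set of 13 now {13, 15}
Step 2: union(14, 9) -> merged; set of 14 now {9, 14}
Step 3: find(12) -> no change; set of 12 is {12}
Step 4: union(10, 11) -> merged; set of 10 now {10, 11}
Step 5: union(6, 9) -> merged; set of 6 now {6, 9, 14}
Step 6: find(2) -> no change; set of 2 is {2}
Step 7: union(9, 8) -> merged; set of 9 now {6, 8, 9, 14}
Step 8: union(9, 4) -> merged; set of 9 now {4, 6, 8, 9, 14}
Step 9: find(12) -> no change; set of 12 is {12}
Step 10: union(11, 15) -> merged; set of 11 now {10, 11, 13, 15}
Step 11: union(3, 2) -> merged; set of 3 now {2, 3}
Step 12: union(7, 13) -> merged; set of 7 now {7, 10, 11, 13, 15}
Step 13: find(4) -> no change; set of 4 is {4, 6, 8, 9, 14}
Step 14: find(8) -> no change; set of 8 is {4, 6, 8, 9, 14}
Step 15: union(9, 2) -> merged; set of 9 now {2, 3, 4, 6, 8, 9, 14}
Step 16: find(15) -> no change; set of 15 is {7, 10, 11, 13, 15}
Step 17: union(11, 6) -> merged; set of 11 now {2, 3, 4, 6, 7, 8, 9, 10, 11, 13, 14, 15}
Step 18: find(12) -> no change; set of 12 is {12}
Step 19: union(2, 9) -> already same set; set of 2 now {2, 3, 4, 6, 7, 8, 9, 10, 11, 13, 14, 15}
Step 20: union(3, 6) -> already same set; set of 3 now {2, 3, 4, 6, 7, 8, 9, 10, 11, 13, 14, 15}
Step 21: union(12, 2) -> merged; set of 12 now {2, 3, 4, 6, 7, 8, 9, 10, 11, 12, 13, 14, 15}
Step 22: union(11, 8) -> already same set; set of 11 now {2, 3, 4, 6, 7, 8, 9, 10, 11, 12, 13, 14, 15}
Step 23: union(7, 15) -> already same set; set of 7 now {2, 3, 4, 6, 7, 8, 9, 10, 11, 12, 13, 14, 15}
Set of 11: {2, 3, 4, 6, 7, 8, 9, 10, 11, 12, 13, 14, 15}; 0 is not a member.

Answer: no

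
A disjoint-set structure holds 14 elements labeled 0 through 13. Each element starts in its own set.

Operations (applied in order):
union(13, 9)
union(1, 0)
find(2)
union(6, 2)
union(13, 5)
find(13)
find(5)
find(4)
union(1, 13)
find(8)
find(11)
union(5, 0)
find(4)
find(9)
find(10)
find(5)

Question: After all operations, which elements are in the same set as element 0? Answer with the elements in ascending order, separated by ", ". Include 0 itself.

Answer: 0, 1, 5, 9, 13

Derivation:
Step 1: union(13, 9) -> merged; set of 13 now {9, 13}
Step 2: union(1, 0) -> merged; set of 1 now {0, 1}
Step 3: find(2) -> no change; set of 2 is {2}
Step 4: union(6, 2) -> merged; set of 6 now {2, 6}
Step 5: union(13, 5) -> merged; set of 13 now {5, 9, 13}
Step 6: find(13) -> no change; set of 13 is {5, 9, 13}
Step 7: find(5) -> no change; set of 5 is {5, 9, 13}
Step 8: find(4) -> no change; set of 4 is {4}
Step 9: union(1, 13) -> merged; set of 1 now {0, 1, 5, 9, 13}
Step 10: find(8) -> no change; set of 8 is {8}
Step 11: find(11) -> no change; set of 11 is {11}
Step 12: union(5, 0) -> already same set; set of 5 now {0, 1, 5, 9, 13}
Step 13: find(4) -> no change; set of 4 is {4}
Step 14: find(9) -> no change; set of 9 is {0, 1, 5, 9, 13}
Step 15: find(10) -> no change; set of 10 is {10}
Step 16: find(5) -> no change; set of 5 is {0, 1, 5, 9, 13}
Component of 0: {0, 1, 5, 9, 13}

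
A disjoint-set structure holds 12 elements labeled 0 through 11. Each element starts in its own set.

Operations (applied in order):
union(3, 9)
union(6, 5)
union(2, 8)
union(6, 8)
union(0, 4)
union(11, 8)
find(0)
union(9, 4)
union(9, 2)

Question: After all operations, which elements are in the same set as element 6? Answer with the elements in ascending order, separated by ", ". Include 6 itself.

Step 1: union(3, 9) -> merged; set of 3 now {3, 9}
Step 2: union(6, 5) -> merged; set of 6 now {5, 6}
Step 3: union(2, 8) -> merged; set of 2 now {2, 8}
Step 4: union(6, 8) -> merged; set of 6 now {2, 5, 6, 8}
Step 5: union(0, 4) -> merged; set of 0 now {0, 4}
Step 6: union(11, 8) -> merged; set of 11 now {2, 5, 6, 8, 11}
Step 7: find(0) -> no change; set of 0 is {0, 4}
Step 8: union(9, 4) -> merged; set of 9 now {0, 3, 4, 9}
Step 9: union(9, 2) -> merged; set of 9 now {0, 2, 3, 4, 5, 6, 8, 9, 11}
Component of 6: {0, 2, 3, 4, 5, 6, 8, 9, 11}

Answer: 0, 2, 3, 4, 5, 6, 8, 9, 11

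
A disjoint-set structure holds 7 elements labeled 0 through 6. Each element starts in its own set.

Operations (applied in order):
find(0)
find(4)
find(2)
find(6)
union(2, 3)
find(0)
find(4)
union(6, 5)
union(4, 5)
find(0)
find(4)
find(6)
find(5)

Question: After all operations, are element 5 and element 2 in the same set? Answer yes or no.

Answer: no

Derivation:
Step 1: find(0) -> no change; set of 0 is {0}
Step 2: find(4) -> no change; set of 4 is {4}
Step 3: find(2) -> no change; set of 2 is {2}
Step 4: find(6) -> no change; set of 6 is {6}
Step 5: union(2, 3) -> merged; set of 2 now {2, 3}
Step 6: find(0) -> no change; set of 0 is {0}
Step 7: find(4) -> no change; set of 4 is {4}
Step 8: union(6, 5) -> merged; set of 6 now {5, 6}
Step 9: union(4, 5) -> merged; set of 4 now {4, 5, 6}
Step 10: find(0) -> no change; set of 0 is {0}
Step 11: find(4) -> no change; set of 4 is {4, 5, 6}
Step 12: find(6) -> no change; set of 6 is {4, 5, 6}
Step 13: find(5) -> no change; set of 5 is {4, 5, 6}
Set of 5: {4, 5, 6}; 2 is not a member.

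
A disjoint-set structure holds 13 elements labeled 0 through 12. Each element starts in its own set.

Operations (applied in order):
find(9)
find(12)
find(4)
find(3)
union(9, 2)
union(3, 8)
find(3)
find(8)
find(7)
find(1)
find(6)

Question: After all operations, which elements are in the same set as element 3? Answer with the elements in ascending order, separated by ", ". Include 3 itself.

Step 1: find(9) -> no change; set of 9 is {9}
Step 2: find(12) -> no change; set of 12 is {12}
Step 3: find(4) -> no change; set of 4 is {4}
Step 4: find(3) -> no change; set of 3 is {3}
Step 5: union(9, 2) -> merged; set of 9 now {2, 9}
Step 6: union(3, 8) -> merged; set of 3 now {3, 8}
Step 7: find(3) -> no change; set of 3 is {3, 8}
Step 8: find(8) -> no change; set of 8 is {3, 8}
Step 9: find(7) -> no change; set of 7 is {7}
Step 10: find(1) -> no change; set of 1 is {1}
Step 11: find(6) -> no change; set of 6 is {6}
Component of 3: {3, 8}

Answer: 3, 8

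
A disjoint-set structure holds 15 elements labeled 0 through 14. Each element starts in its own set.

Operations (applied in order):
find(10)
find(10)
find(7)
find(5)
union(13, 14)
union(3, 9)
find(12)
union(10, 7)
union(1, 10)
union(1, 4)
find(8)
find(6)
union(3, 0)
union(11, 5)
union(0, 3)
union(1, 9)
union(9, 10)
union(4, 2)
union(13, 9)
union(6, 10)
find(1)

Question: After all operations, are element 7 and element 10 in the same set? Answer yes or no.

Answer: yes

Derivation:
Step 1: find(10) -> no change; set of 10 is {10}
Step 2: find(10) -> no change; set of 10 is {10}
Step 3: find(7) -> no change; set of 7 is {7}
Step 4: find(5) -> no change; set of 5 is {5}
Step 5: union(13, 14) -> merged; set of 13 now {13, 14}
Step 6: union(3, 9) -> merged; set of 3 now {3, 9}
Step 7: find(12) -> no change; set of 12 is {12}
Step 8: union(10, 7) -> merged; set of 10 now {7, 10}
Step 9: union(1, 10) -> merged; set of 1 now {1, 7, 10}
Step 10: union(1, 4) -> merged; set of 1 now {1, 4, 7, 10}
Step 11: find(8) -> no change; set of 8 is {8}
Step 12: find(6) -> no change; set of 6 is {6}
Step 13: union(3, 0) -> merged; set of 3 now {0, 3, 9}
Step 14: union(11, 5) -> merged; set of 11 now {5, 11}
Step 15: union(0, 3) -> already same set; set of 0 now {0, 3, 9}
Step 16: union(1, 9) -> merged; set of 1 now {0, 1, 3, 4, 7, 9, 10}
Step 17: union(9, 10) -> already same set; set of 9 now {0, 1, 3, 4, 7, 9, 10}
Step 18: union(4, 2) -> merged; set of 4 now {0, 1, 2, 3, 4, 7, 9, 10}
Step 19: union(13, 9) -> merged; set of 13 now {0, 1, 2, 3, 4, 7, 9, 10, 13, 14}
Step 20: union(6, 10) -> merged; set of 6 now {0, 1, 2, 3, 4, 6, 7, 9, 10, 13, 14}
Step 21: find(1) -> no change; set of 1 is {0, 1, 2, 3, 4, 6, 7, 9, 10, 13, 14}
Set of 7: {0, 1, 2, 3, 4, 6, 7, 9, 10, 13, 14}; 10 is a member.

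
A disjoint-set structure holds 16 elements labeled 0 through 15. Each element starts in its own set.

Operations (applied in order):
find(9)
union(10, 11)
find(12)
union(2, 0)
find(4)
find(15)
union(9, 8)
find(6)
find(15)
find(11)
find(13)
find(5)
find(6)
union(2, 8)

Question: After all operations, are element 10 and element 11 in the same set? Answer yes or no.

Answer: yes

Derivation:
Step 1: find(9) -> no change; set of 9 is {9}
Step 2: union(10, 11) -> merged; set of 10 now {10, 11}
Step 3: find(12) -> no change; set of 12 is {12}
Step 4: union(2, 0) -> merged; set of 2 now {0, 2}
Step 5: find(4) -> no change; set of 4 is {4}
Step 6: find(15) -> no change; set of 15 is {15}
Step 7: union(9, 8) -> merged; set of 9 now {8, 9}
Step 8: find(6) -> no change; set of 6 is {6}
Step 9: find(15) -> no change; set of 15 is {15}
Step 10: find(11) -> no change; set of 11 is {10, 11}
Step 11: find(13) -> no change; set of 13 is {13}
Step 12: find(5) -> no change; set of 5 is {5}
Step 13: find(6) -> no change; set of 6 is {6}
Step 14: union(2, 8) -> merged; set of 2 now {0, 2, 8, 9}
Set of 10: {10, 11}; 11 is a member.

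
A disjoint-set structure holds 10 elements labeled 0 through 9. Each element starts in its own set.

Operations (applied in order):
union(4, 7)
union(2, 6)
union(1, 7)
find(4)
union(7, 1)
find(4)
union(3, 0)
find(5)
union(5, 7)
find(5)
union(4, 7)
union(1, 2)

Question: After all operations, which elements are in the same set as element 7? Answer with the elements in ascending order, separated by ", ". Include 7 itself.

Step 1: union(4, 7) -> merged; set of 4 now {4, 7}
Step 2: union(2, 6) -> merged; set of 2 now {2, 6}
Step 3: union(1, 7) -> merged; set of 1 now {1, 4, 7}
Step 4: find(4) -> no change; set of 4 is {1, 4, 7}
Step 5: union(7, 1) -> already same set; set of 7 now {1, 4, 7}
Step 6: find(4) -> no change; set of 4 is {1, 4, 7}
Step 7: union(3, 0) -> merged; set of 3 now {0, 3}
Step 8: find(5) -> no change; set of 5 is {5}
Step 9: union(5, 7) -> merged; set of 5 now {1, 4, 5, 7}
Step 10: find(5) -> no change; set of 5 is {1, 4, 5, 7}
Step 11: union(4, 7) -> already same set; set of 4 now {1, 4, 5, 7}
Step 12: union(1, 2) -> merged; set of 1 now {1, 2, 4, 5, 6, 7}
Component of 7: {1, 2, 4, 5, 6, 7}

Answer: 1, 2, 4, 5, 6, 7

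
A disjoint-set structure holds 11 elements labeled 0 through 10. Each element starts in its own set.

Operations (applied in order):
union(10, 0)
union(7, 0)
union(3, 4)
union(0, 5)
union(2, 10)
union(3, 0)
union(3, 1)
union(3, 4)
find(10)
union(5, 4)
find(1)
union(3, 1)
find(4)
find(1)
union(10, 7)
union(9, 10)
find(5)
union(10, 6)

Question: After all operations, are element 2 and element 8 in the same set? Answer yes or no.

Step 1: union(10, 0) -> merged; set of 10 now {0, 10}
Step 2: union(7, 0) -> merged; set of 7 now {0, 7, 10}
Step 3: union(3, 4) -> merged; set of 3 now {3, 4}
Step 4: union(0, 5) -> merged; set of 0 now {0, 5, 7, 10}
Step 5: union(2, 10) -> merged; set of 2 now {0, 2, 5, 7, 10}
Step 6: union(3, 0) -> merged; set of 3 now {0, 2, 3, 4, 5, 7, 10}
Step 7: union(3, 1) -> merged; set of 3 now {0, 1, 2, 3, 4, 5, 7, 10}
Step 8: union(3, 4) -> already same set; set of 3 now {0, 1, 2, 3, 4, 5, 7, 10}
Step 9: find(10) -> no change; set of 10 is {0, 1, 2, 3, 4, 5, 7, 10}
Step 10: union(5, 4) -> already same set; set of 5 now {0, 1, 2, 3, 4, 5, 7, 10}
Step 11: find(1) -> no change; set of 1 is {0, 1, 2, 3, 4, 5, 7, 10}
Step 12: union(3, 1) -> already same set; set of 3 now {0, 1, 2, 3, 4, 5, 7, 10}
Step 13: find(4) -> no change; set of 4 is {0, 1, 2, 3, 4, 5, 7, 10}
Step 14: find(1) -> no change; set of 1 is {0, 1, 2, 3, 4, 5, 7, 10}
Step 15: union(10, 7) -> already same set; set of 10 now {0, 1, 2, 3, 4, 5, 7, 10}
Step 16: union(9, 10) -> merged; set of 9 now {0, 1, 2, 3, 4, 5, 7, 9, 10}
Step 17: find(5) -> no change; set of 5 is {0, 1, 2, 3, 4, 5, 7, 9, 10}
Step 18: union(10, 6) -> merged; set of 10 now {0, 1, 2, 3, 4, 5, 6, 7, 9, 10}
Set of 2: {0, 1, 2, 3, 4, 5, 6, 7, 9, 10}; 8 is not a member.

Answer: no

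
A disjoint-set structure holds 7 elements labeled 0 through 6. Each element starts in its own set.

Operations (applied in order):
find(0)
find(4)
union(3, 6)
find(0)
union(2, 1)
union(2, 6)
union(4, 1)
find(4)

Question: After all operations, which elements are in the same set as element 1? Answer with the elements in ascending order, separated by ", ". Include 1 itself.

Answer: 1, 2, 3, 4, 6

Derivation:
Step 1: find(0) -> no change; set of 0 is {0}
Step 2: find(4) -> no change; set of 4 is {4}
Step 3: union(3, 6) -> merged; set of 3 now {3, 6}
Step 4: find(0) -> no change; set of 0 is {0}
Step 5: union(2, 1) -> merged; set of 2 now {1, 2}
Step 6: union(2, 6) -> merged; set of 2 now {1, 2, 3, 6}
Step 7: union(4, 1) -> merged; set of 4 now {1, 2, 3, 4, 6}
Step 8: find(4) -> no change; set of 4 is {1, 2, 3, 4, 6}
Component of 1: {1, 2, 3, 4, 6}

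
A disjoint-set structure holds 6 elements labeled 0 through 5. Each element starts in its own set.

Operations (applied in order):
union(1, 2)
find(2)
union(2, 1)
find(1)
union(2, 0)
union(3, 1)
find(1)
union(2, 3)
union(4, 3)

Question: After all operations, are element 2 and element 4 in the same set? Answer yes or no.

Step 1: union(1, 2) -> merged; set of 1 now {1, 2}
Step 2: find(2) -> no change; set of 2 is {1, 2}
Step 3: union(2, 1) -> already same set; set of 2 now {1, 2}
Step 4: find(1) -> no change; set of 1 is {1, 2}
Step 5: union(2, 0) -> merged; set of 2 now {0, 1, 2}
Step 6: union(3, 1) -> merged; set of 3 now {0, 1, 2, 3}
Step 7: find(1) -> no change; set of 1 is {0, 1, 2, 3}
Step 8: union(2, 3) -> already same set; set of 2 now {0, 1, 2, 3}
Step 9: union(4, 3) -> merged; set of 4 now {0, 1, 2, 3, 4}
Set of 2: {0, 1, 2, 3, 4}; 4 is a member.

Answer: yes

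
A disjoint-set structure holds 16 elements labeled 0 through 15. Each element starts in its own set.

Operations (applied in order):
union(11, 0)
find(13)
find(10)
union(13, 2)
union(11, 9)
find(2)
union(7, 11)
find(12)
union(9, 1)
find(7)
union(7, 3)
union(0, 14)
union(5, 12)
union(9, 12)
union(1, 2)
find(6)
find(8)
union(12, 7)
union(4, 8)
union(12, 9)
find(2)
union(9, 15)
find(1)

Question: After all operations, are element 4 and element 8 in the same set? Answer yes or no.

Answer: yes

Derivation:
Step 1: union(11, 0) -> merged; set of 11 now {0, 11}
Step 2: find(13) -> no change; set of 13 is {13}
Step 3: find(10) -> no change; set of 10 is {10}
Step 4: union(13, 2) -> merged; set of 13 now {2, 13}
Step 5: union(11, 9) -> merged; set of 11 now {0, 9, 11}
Step 6: find(2) -> no change; set of 2 is {2, 13}
Step 7: union(7, 11) -> merged; set of 7 now {0, 7, 9, 11}
Step 8: find(12) -> no change; set of 12 is {12}
Step 9: union(9, 1) -> merged; set of 9 now {0, 1, 7, 9, 11}
Step 10: find(7) -> no change; set of 7 is {0, 1, 7, 9, 11}
Step 11: union(7, 3) -> merged; set of 7 now {0, 1, 3, 7, 9, 11}
Step 12: union(0, 14) -> merged; set of 0 now {0, 1, 3, 7, 9, 11, 14}
Step 13: union(5, 12) -> merged; set of 5 now {5, 12}
Step 14: union(9, 12) -> merged; set of 9 now {0, 1, 3, 5, 7, 9, 11, 12, 14}
Step 15: union(1, 2) -> merged; set of 1 now {0, 1, 2, 3, 5, 7, 9, 11, 12, 13, 14}
Step 16: find(6) -> no change; set of 6 is {6}
Step 17: find(8) -> no change; set of 8 is {8}
Step 18: union(12, 7) -> already same set; set of 12 now {0, 1, 2, 3, 5, 7, 9, 11, 12, 13, 14}
Step 19: union(4, 8) -> merged; set of 4 now {4, 8}
Step 20: union(12, 9) -> already same set; set of 12 now {0, 1, 2, 3, 5, 7, 9, 11, 12, 13, 14}
Step 21: find(2) -> no change; set of 2 is {0, 1, 2, 3, 5, 7, 9, 11, 12, 13, 14}
Step 22: union(9, 15) -> merged; set of 9 now {0, 1, 2, 3, 5, 7, 9, 11, 12, 13, 14, 15}
Step 23: find(1) -> no change; set of 1 is {0, 1, 2, 3, 5, 7, 9, 11, 12, 13, 14, 15}
Set of 4: {4, 8}; 8 is a member.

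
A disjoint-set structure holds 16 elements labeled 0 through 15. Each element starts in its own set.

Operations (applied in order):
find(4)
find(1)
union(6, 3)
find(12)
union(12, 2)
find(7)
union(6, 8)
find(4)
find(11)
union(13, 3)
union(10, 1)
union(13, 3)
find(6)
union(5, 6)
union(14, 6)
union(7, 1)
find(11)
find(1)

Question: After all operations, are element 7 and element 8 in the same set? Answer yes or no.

Step 1: find(4) -> no change; set of 4 is {4}
Step 2: find(1) -> no change; set of 1 is {1}
Step 3: union(6, 3) -> merged; set of 6 now {3, 6}
Step 4: find(12) -> no change; set of 12 is {12}
Step 5: union(12, 2) -> merged; set of 12 now {2, 12}
Step 6: find(7) -> no change; set of 7 is {7}
Step 7: union(6, 8) -> merged; set of 6 now {3, 6, 8}
Step 8: find(4) -> no change; set of 4 is {4}
Step 9: find(11) -> no change; set of 11 is {11}
Step 10: union(13, 3) -> merged; set of 13 now {3, 6, 8, 13}
Step 11: union(10, 1) -> merged; set of 10 now {1, 10}
Step 12: union(13, 3) -> already same set; set of 13 now {3, 6, 8, 13}
Step 13: find(6) -> no change; set of 6 is {3, 6, 8, 13}
Step 14: union(5, 6) -> merged; set of 5 now {3, 5, 6, 8, 13}
Step 15: union(14, 6) -> merged; set of 14 now {3, 5, 6, 8, 13, 14}
Step 16: union(7, 1) -> merged; set of 7 now {1, 7, 10}
Step 17: find(11) -> no change; set of 11 is {11}
Step 18: find(1) -> no change; set of 1 is {1, 7, 10}
Set of 7: {1, 7, 10}; 8 is not a member.

Answer: no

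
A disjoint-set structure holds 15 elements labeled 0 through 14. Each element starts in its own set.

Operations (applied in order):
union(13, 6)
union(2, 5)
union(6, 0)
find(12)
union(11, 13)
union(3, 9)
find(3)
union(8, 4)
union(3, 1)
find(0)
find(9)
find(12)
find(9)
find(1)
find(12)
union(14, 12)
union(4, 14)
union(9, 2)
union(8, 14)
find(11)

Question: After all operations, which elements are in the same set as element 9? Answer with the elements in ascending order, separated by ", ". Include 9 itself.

Answer: 1, 2, 3, 5, 9

Derivation:
Step 1: union(13, 6) -> merged; set of 13 now {6, 13}
Step 2: union(2, 5) -> merged; set of 2 now {2, 5}
Step 3: union(6, 0) -> merged; set of 6 now {0, 6, 13}
Step 4: find(12) -> no change; set of 12 is {12}
Step 5: union(11, 13) -> merged; set of 11 now {0, 6, 11, 13}
Step 6: union(3, 9) -> merged; set of 3 now {3, 9}
Step 7: find(3) -> no change; set of 3 is {3, 9}
Step 8: union(8, 4) -> merged; set of 8 now {4, 8}
Step 9: union(3, 1) -> merged; set of 3 now {1, 3, 9}
Step 10: find(0) -> no change; set of 0 is {0, 6, 11, 13}
Step 11: find(9) -> no change; set of 9 is {1, 3, 9}
Step 12: find(12) -> no change; set of 12 is {12}
Step 13: find(9) -> no change; set of 9 is {1, 3, 9}
Step 14: find(1) -> no change; set of 1 is {1, 3, 9}
Step 15: find(12) -> no change; set of 12 is {12}
Step 16: union(14, 12) -> merged; set of 14 now {12, 14}
Step 17: union(4, 14) -> merged; set of 4 now {4, 8, 12, 14}
Step 18: union(9, 2) -> merged; set of 9 now {1, 2, 3, 5, 9}
Step 19: union(8, 14) -> already same set; set of 8 now {4, 8, 12, 14}
Step 20: find(11) -> no change; set of 11 is {0, 6, 11, 13}
Component of 9: {1, 2, 3, 5, 9}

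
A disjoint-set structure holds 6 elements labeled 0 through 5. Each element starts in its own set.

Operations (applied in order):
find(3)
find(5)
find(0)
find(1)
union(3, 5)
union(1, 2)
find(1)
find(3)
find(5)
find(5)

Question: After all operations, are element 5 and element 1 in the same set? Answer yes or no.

Step 1: find(3) -> no change; set of 3 is {3}
Step 2: find(5) -> no change; set of 5 is {5}
Step 3: find(0) -> no change; set of 0 is {0}
Step 4: find(1) -> no change; set of 1 is {1}
Step 5: union(3, 5) -> merged; set of 3 now {3, 5}
Step 6: union(1, 2) -> merged; set of 1 now {1, 2}
Step 7: find(1) -> no change; set of 1 is {1, 2}
Step 8: find(3) -> no change; set of 3 is {3, 5}
Step 9: find(5) -> no change; set of 5 is {3, 5}
Step 10: find(5) -> no change; set of 5 is {3, 5}
Set of 5: {3, 5}; 1 is not a member.

Answer: no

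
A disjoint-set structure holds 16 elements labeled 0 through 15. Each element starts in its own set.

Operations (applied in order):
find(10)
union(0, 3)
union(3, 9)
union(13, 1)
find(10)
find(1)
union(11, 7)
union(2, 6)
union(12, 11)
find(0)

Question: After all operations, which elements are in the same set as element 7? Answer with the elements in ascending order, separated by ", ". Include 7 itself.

Answer: 7, 11, 12

Derivation:
Step 1: find(10) -> no change; set of 10 is {10}
Step 2: union(0, 3) -> merged; set of 0 now {0, 3}
Step 3: union(3, 9) -> merged; set of 3 now {0, 3, 9}
Step 4: union(13, 1) -> merged; set of 13 now {1, 13}
Step 5: find(10) -> no change; set of 10 is {10}
Step 6: find(1) -> no change; set of 1 is {1, 13}
Step 7: union(11, 7) -> merged; set of 11 now {7, 11}
Step 8: union(2, 6) -> merged; set of 2 now {2, 6}
Step 9: union(12, 11) -> merged; set of 12 now {7, 11, 12}
Step 10: find(0) -> no change; set of 0 is {0, 3, 9}
Component of 7: {7, 11, 12}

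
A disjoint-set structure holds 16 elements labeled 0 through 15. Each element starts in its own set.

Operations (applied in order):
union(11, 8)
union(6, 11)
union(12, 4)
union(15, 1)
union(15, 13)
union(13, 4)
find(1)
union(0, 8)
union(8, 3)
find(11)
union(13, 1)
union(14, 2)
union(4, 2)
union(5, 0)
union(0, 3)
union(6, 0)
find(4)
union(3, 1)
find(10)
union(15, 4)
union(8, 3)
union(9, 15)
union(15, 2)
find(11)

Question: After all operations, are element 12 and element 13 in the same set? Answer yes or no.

Step 1: union(11, 8) -> merged; set of 11 now {8, 11}
Step 2: union(6, 11) -> merged; set of 6 now {6, 8, 11}
Step 3: union(12, 4) -> merged; set of 12 now {4, 12}
Step 4: union(15, 1) -> merged; set of 15 now {1, 15}
Step 5: union(15, 13) -> merged; set of 15 now {1, 13, 15}
Step 6: union(13, 4) -> merged; set of 13 now {1, 4, 12, 13, 15}
Step 7: find(1) -> no change; set of 1 is {1, 4, 12, 13, 15}
Step 8: union(0, 8) -> merged; set of 0 now {0, 6, 8, 11}
Step 9: union(8, 3) -> merged; set of 8 now {0, 3, 6, 8, 11}
Step 10: find(11) -> no change; set of 11 is {0, 3, 6, 8, 11}
Step 11: union(13, 1) -> already same set; set of 13 now {1, 4, 12, 13, 15}
Step 12: union(14, 2) -> merged; set of 14 now {2, 14}
Step 13: union(4, 2) -> merged; set of 4 now {1, 2, 4, 12, 13, 14, 15}
Step 14: union(5, 0) -> merged; set of 5 now {0, 3, 5, 6, 8, 11}
Step 15: union(0, 3) -> already same set; set of 0 now {0, 3, 5, 6, 8, 11}
Step 16: union(6, 0) -> already same set; set of 6 now {0, 3, 5, 6, 8, 11}
Step 17: find(4) -> no change; set of 4 is {1, 2, 4, 12, 13, 14, 15}
Step 18: union(3, 1) -> merged; set of 3 now {0, 1, 2, 3, 4, 5, 6, 8, 11, 12, 13, 14, 15}
Step 19: find(10) -> no change; set of 10 is {10}
Step 20: union(15, 4) -> already same set; set of 15 now {0, 1, 2, 3, 4, 5, 6, 8, 11, 12, 13, 14, 15}
Step 21: union(8, 3) -> already same set; set of 8 now {0, 1, 2, 3, 4, 5, 6, 8, 11, 12, 13, 14, 15}
Step 22: union(9, 15) -> merged; set of 9 now {0, 1, 2, 3, 4, 5, 6, 8, 9, 11, 12, 13, 14, 15}
Step 23: union(15, 2) -> already same set; set of 15 now {0, 1, 2, 3, 4, 5, 6, 8, 9, 11, 12, 13, 14, 15}
Step 24: find(11) -> no change; set of 11 is {0, 1, 2, 3, 4, 5, 6, 8, 9, 11, 12, 13, 14, 15}
Set of 12: {0, 1, 2, 3, 4, 5, 6, 8, 9, 11, 12, 13, 14, 15}; 13 is a member.

Answer: yes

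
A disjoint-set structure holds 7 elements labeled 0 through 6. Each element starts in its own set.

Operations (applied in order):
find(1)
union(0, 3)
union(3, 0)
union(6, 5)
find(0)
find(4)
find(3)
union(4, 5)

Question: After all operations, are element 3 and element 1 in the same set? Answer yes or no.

Step 1: find(1) -> no change; set of 1 is {1}
Step 2: union(0, 3) -> merged; set of 0 now {0, 3}
Step 3: union(3, 0) -> already same set; set of 3 now {0, 3}
Step 4: union(6, 5) -> merged; set of 6 now {5, 6}
Step 5: find(0) -> no change; set of 0 is {0, 3}
Step 6: find(4) -> no change; set of 4 is {4}
Step 7: find(3) -> no change; set of 3 is {0, 3}
Step 8: union(4, 5) -> merged; set of 4 now {4, 5, 6}
Set of 3: {0, 3}; 1 is not a member.

Answer: no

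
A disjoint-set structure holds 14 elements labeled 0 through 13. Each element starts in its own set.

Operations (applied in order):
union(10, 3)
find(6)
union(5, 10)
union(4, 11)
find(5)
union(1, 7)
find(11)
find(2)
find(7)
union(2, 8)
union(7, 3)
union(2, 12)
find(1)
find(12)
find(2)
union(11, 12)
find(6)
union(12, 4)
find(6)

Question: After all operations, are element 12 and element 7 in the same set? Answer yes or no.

Step 1: union(10, 3) -> merged; set of 10 now {3, 10}
Step 2: find(6) -> no change; set of 6 is {6}
Step 3: union(5, 10) -> merged; set of 5 now {3, 5, 10}
Step 4: union(4, 11) -> merged; set of 4 now {4, 11}
Step 5: find(5) -> no change; set of 5 is {3, 5, 10}
Step 6: union(1, 7) -> merged; set of 1 now {1, 7}
Step 7: find(11) -> no change; set of 11 is {4, 11}
Step 8: find(2) -> no change; set of 2 is {2}
Step 9: find(7) -> no change; set of 7 is {1, 7}
Step 10: union(2, 8) -> merged; set of 2 now {2, 8}
Step 11: union(7, 3) -> merged; set of 7 now {1, 3, 5, 7, 10}
Step 12: union(2, 12) -> merged; set of 2 now {2, 8, 12}
Step 13: find(1) -> no change; set of 1 is {1, 3, 5, 7, 10}
Step 14: find(12) -> no change; set of 12 is {2, 8, 12}
Step 15: find(2) -> no change; set of 2 is {2, 8, 12}
Step 16: union(11, 12) -> merged; set of 11 now {2, 4, 8, 11, 12}
Step 17: find(6) -> no change; set of 6 is {6}
Step 18: union(12, 4) -> already same set; set of 12 now {2, 4, 8, 11, 12}
Step 19: find(6) -> no change; set of 6 is {6}
Set of 12: {2, 4, 8, 11, 12}; 7 is not a member.

Answer: no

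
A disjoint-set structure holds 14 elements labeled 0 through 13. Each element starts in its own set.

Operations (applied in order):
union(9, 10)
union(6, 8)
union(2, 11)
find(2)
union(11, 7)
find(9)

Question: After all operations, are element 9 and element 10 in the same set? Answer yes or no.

Step 1: union(9, 10) -> merged; set of 9 now {9, 10}
Step 2: union(6, 8) -> merged; set of 6 now {6, 8}
Step 3: union(2, 11) -> merged; set of 2 now {2, 11}
Step 4: find(2) -> no change; set of 2 is {2, 11}
Step 5: union(11, 7) -> merged; set of 11 now {2, 7, 11}
Step 6: find(9) -> no change; set of 9 is {9, 10}
Set of 9: {9, 10}; 10 is a member.

Answer: yes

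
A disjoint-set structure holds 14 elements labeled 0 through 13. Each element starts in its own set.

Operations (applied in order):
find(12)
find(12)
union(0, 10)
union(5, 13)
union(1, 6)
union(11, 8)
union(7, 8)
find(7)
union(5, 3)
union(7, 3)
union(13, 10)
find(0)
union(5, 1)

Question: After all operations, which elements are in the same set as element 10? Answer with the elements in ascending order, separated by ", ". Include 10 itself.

Step 1: find(12) -> no change; set of 12 is {12}
Step 2: find(12) -> no change; set of 12 is {12}
Step 3: union(0, 10) -> merged; set of 0 now {0, 10}
Step 4: union(5, 13) -> merged; set of 5 now {5, 13}
Step 5: union(1, 6) -> merged; set of 1 now {1, 6}
Step 6: union(11, 8) -> merged; set of 11 now {8, 11}
Step 7: union(7, 8) -> merged; set of 7 now {7, 8, 11}
Step 8: find(7) -> no change; set of 7 is {7, 8, 11}
Step 9: union(5, 3) -> merged; set of 5 now {3, 5, 13}
Step 10: union(7, 3) -> merged; set of 7 now {3, 5, 7, 8, 11, 13}
Step 11: union(13, 10) -> merged; set of 13 now {0, 3, 5, 7, 8, 10, 11, 13}
Step 12: find(0) -> no change; set of 0 is {0, 3, 5, 7, 8, 10, 11, 13}
Step 13: union(5, 1) -> merged; set of 5 now {0, 1, 3, 5, 6, 7, 8, 10, 11, 13}
Component of 10: {0, 1, 3, 5, 6, 7, 8, 10, 11, 13}

Answer: 0, 1, 3, 5, 6, 7, 8, 10, 11, 13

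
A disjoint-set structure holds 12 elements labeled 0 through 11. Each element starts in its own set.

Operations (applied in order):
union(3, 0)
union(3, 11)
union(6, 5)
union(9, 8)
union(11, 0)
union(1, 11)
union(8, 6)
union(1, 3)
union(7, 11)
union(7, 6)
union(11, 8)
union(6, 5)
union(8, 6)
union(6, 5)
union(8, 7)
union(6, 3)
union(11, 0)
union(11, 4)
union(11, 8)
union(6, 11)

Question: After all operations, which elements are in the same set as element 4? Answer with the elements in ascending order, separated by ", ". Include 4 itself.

Step 1: union(3, 0) -> merged; set of 3 now {0, 3}
Step 2: union(3, 11) -> merged; set of 3 now {0, 3, 11}
Step 3: union(6, 5) -> merged; set of 6 now {5, 6}
Step 4: union(9, 8) -> merged; set of 9 now {8, 9}
Step 5: union(11, 0) -> already same set; set of 11 now {0, 3, 11}
Step 6: union(1, 11) -> merged; set of 1 now {0, 1, 3, 11}
Step 7: union(8, 6) -> merged; set of 8 now {5, 6, 8, 9}
Step 8: union(1, 3) -> already same set; set of 1 now {0, 1, 3, 11}
Step 9: union(7, 11) -> merged; set of 7 now {0, 1, 3, 7, 11}
Step 10: union(7, 6) -> merged; set of 7 now {0, 1, 3, 5, 6, 7, 8, 9, 11}
Step 11: union(11, 8) -> already same set; set of 11 now {0, 1, 3, 5, 6, 7, 8, 9, 11}
Step 12: union(6, 5) -> already same set; set of 6 now {0, 1, 3, 5, 6, 7, 8, 9, 11}
Step 13: union(8, 6) -> already same set; set of 8 now {0, 1, 3, 5, 6, 7, 8, 9, 11}
Step 14: union(6, 5) -> already same set; set of 6 now {0, 1, 3, 5, 6, 7, 8, 9, 11}
Step 15: union(8, 7) -> already same set; set of 8 now {0, 1, 3, 5, 6, 7, 8, 9, 11}
Step 16: union(6, 3) -> already same set; set of 6 now {0, 1, 3, 5, 6, 7, 8, 9, 11}
Step 17: union(11, 0) -> already same set; set of 11 now {0, 1, 3, 5, 6, 7, 8, 9, 11}
Step 18: union(11, 4) -> merged; set of 11 now {0, 1, 3, 4, 5, 6, 7, 8, 9, 11}
Step 19: union(11, 8) -> already same set; set of 11 now {0, 1, 3, 4, 5, 6, 7, 8, 9, 11}
Step 20: union(6, 11) -> already same set; set of 6 now {0, 1, 3, 4, 5, 6, 7, 8, 9, 11}
Component of 4: {0, 1, 3, 4, 5, 6, 7, 8, 9, 11}

Answer: 0, 1, 3, 4, 5, 6, 7, 8, 9, 11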